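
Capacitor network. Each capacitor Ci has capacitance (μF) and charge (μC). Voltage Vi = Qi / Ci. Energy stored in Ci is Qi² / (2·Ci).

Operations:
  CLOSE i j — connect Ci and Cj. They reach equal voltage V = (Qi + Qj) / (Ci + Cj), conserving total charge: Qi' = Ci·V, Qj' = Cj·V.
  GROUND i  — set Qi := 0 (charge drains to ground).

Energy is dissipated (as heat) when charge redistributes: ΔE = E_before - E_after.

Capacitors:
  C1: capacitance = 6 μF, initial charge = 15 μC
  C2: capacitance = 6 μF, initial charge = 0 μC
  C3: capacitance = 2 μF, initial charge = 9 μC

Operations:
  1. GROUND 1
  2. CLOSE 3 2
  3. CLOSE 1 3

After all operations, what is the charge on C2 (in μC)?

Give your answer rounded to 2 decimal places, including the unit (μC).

Answer: 6.75 μC

Derivation:
Initial: C1(6μF, Q=15μC, V=2.50V), C2(6μF, Q=0μC, V=0.00V), C3(2μF, Q=9μC, V=4.50V)
Op 1: GROUND 1: Q1=0; energy lost=18.750
Op 2: CLOSE 3-2: Q_total=9.00, C_total=8.00, V=1.12; Q3=2.25, Q2=6.75; dissipated=15.188
Op 3: CLOSE 1-3: Q_total=2.25, C_total=8.00, V=0.28; Q1=1.69, Q3=0.56; dissipated=0.949
Final charges: Q1=1.69, Q2=6.75, Q3=0.56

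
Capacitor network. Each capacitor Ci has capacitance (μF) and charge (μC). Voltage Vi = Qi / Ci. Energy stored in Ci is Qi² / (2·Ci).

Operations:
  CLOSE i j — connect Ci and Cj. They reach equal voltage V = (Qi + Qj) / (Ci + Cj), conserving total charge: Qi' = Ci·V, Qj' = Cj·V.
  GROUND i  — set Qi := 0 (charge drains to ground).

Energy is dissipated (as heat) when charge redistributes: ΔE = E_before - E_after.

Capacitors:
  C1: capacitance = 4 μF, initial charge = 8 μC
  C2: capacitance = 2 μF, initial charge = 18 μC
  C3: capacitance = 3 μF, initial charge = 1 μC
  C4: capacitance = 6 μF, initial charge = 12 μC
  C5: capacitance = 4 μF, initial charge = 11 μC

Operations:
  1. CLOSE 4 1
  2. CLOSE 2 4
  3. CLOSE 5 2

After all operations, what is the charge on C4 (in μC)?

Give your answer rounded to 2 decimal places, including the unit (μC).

Answer: 22.50 μC

Derivation:
Initial: C1(4μF, Q=8μC, V=2.00V), C2(2μF, Q=18μC, V=9.00V), C3(3μF, Q=1μC, V=0.33V), C4(6μF, Q=12μC, V=2.00V), C5(4μF, Q=11μC, V=2.75V)
Op 1: CLOSE 4-1: Q_total=20.00, C_total=10.00, V=2.00; Q4=12.00, Q1=8.00; dissipated=0.000
Op 2: CLOSE 2-4: Q_total=30.00, C_total=8.00, V=3.75; Q2=7.50, Q4=22.50; dissipated=36.750
Op 3: CLOSE 5-2: Q_total=18.50, C_total=6.00, V=3.08; Q5=12.33, Q2=6.17; dissipated=0.667
Final charges: Q1=8.00, Q2=6.17, Q3=1.00, Q4=22.50, Q5=12.33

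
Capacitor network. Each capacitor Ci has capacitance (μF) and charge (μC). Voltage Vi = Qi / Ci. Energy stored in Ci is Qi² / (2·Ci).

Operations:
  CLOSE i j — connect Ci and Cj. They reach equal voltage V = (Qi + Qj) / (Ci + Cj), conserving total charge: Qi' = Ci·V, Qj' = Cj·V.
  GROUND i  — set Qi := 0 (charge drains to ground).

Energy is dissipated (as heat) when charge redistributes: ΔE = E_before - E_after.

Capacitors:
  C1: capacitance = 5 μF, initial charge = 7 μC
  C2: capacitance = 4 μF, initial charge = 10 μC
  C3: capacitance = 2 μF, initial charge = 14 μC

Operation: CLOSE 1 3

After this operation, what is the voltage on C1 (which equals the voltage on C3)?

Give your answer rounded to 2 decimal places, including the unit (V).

Answer: 3.00 V

Derivation:
Initial: C1(5μF, Q=7μC, V=1.40V), C2(4μF, Q=10μC, V=2.50V), C3(2μF, Q=14μC, V=7.00V)
Op 1: CLOSE 1-3: Q_total=21.00, C_total=7.00, V=3.00; Q1=15.00, Q3=6.00; dissipated=22.400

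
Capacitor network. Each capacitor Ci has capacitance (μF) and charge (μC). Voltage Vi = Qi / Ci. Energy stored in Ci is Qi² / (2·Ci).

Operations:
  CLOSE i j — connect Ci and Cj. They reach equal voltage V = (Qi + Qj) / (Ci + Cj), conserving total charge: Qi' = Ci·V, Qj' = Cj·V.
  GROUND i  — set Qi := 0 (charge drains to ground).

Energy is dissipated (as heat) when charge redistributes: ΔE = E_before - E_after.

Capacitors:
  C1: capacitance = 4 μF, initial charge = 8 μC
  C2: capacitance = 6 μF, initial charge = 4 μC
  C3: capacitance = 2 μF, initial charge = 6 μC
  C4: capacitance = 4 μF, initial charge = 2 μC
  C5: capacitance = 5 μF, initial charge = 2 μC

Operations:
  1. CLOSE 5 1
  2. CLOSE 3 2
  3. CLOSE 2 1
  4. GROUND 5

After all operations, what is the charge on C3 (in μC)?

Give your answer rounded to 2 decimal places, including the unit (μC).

Initial: C1(4μF, Q=8μC, V=2.00V), C2(6μF, Q=4μC, V=0.67V), C3(2μF, Q=6μC, V=3.00V), C4(4μF, Q=2μC, V=0.50V), C5(5μF, Q=2μC, V=0.40V)
Op 1: CLOSE 5-1: Q_total=10.00, C_total=9.00, V=1.11; Q5=5.56, Q1=4.44; dissipated=2.844
Op 2: CLOSE 3-2: Q_total=10.00, C_total=8.00, V=1.25; Q3=2.50, Q2=7.50; dissipated=4.083
Op 3: CLOSE 2-1: Q_total=11.94, C_total=10.00, V=1.19; Q2=7.17, Q1=4.78; dissipated=0.023
Op 4: GROUND 5: Q5=0; energy lost=3.086
Final charges: Q1=4.78, Q2=7.17, Q3=2.50, Q4=2.00, Q5=0.00

Answer: 2.50 μC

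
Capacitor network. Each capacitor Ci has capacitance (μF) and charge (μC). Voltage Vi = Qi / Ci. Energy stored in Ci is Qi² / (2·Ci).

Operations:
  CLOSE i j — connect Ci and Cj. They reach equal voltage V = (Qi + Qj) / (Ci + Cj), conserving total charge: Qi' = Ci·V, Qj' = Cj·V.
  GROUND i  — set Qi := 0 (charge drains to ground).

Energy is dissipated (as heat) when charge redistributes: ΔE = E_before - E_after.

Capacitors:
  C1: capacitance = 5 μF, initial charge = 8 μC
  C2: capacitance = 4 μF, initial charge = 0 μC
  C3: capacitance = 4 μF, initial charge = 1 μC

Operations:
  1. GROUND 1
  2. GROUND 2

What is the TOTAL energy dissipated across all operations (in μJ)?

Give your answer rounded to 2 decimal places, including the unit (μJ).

Initial: C1(5μF, Q=8μC, V=1.60V), C2(4μF, Q=0μC, V=0.00V), C3(4μF, Q=1μC, V=0.25V)
Op 1: GROUND 1: Q1=0; energy lost=6.400
Op 2: GROUND 2: Q2=0; energy lost=0.000
Total dissipated: 6.400 μJ

Answer: 6.40 μJ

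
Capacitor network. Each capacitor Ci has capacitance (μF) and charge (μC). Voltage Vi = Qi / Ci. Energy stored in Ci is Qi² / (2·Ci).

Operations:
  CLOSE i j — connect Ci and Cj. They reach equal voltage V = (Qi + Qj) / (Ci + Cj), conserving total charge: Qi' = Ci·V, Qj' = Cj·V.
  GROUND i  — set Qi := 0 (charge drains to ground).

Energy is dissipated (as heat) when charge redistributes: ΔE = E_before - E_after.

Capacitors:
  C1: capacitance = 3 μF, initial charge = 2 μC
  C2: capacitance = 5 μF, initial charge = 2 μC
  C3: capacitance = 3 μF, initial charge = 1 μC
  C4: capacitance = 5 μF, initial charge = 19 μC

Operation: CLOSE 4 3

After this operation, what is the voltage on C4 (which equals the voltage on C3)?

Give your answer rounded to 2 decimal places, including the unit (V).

Answer: 2.50 V

Derivation:
Initial: C1(3μF, Q=2μC, V=0.67V), C2(5μF, Q=2μC, V=0.40V), C3(3μF, Q=1μC, V=0.33V), C4(5μF, Q=19μC, V=3.80V)
Op 1: CLOSE 4-3: Q_total=20.00, C_total=8.00, V=2.50; Q4=12.50, Q3=7.50; dissipated=11.267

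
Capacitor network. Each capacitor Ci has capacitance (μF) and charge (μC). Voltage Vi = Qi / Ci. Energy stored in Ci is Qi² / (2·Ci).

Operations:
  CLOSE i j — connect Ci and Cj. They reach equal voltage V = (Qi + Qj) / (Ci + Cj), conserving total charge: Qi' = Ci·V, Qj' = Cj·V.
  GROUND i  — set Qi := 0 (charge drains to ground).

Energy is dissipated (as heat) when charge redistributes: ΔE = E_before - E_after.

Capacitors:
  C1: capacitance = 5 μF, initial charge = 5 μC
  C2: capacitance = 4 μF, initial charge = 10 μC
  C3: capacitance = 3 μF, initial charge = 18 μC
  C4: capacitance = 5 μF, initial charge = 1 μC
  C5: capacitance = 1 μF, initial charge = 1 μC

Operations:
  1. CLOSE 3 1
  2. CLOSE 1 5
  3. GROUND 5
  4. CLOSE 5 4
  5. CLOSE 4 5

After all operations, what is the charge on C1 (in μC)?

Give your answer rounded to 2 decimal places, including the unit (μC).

Answer: 12.81 μC

Derivation:
Initial: C1(5μF, Q=5μC, V=1.00V), C2(4μF, Q=10μC, V=2.50V), C3(3μF, Q=18μC, V=6.00V), C4(5μF, Q=1μC, V=0.20V), C5(1μF, Q=1μC, V=1.00V)
Op 1: CLOSE 3-1: Q_total=23.00, C_total=8.00, V=2.88; Q3=8.62, Q1=14.38; dissipated=23.438
Op 2: CLOSE 1-5: Q_total=15.38, C_total=6.00, V=2.56; Q1=12.81, Q5=2.56; dissipated=1.465
Op 3: GROUND 5: Q5=0; energy lost=3.283
Op 4: CLOSE 5-4: Q_total=1.00, C_total=6.00, V=0.17; Q5=0.17, Q4=0.83; dissipated=0.017
Op 5: CLOSE 4-5: Q_total=1.00, C_total=6.00, V=0.17; Q4=0.83, Q5=0.17; dissipated=0.000
Final charges: Q1=12.81, Q2=10.00, Q3=8.62, Q4=0.83, Q5=0.17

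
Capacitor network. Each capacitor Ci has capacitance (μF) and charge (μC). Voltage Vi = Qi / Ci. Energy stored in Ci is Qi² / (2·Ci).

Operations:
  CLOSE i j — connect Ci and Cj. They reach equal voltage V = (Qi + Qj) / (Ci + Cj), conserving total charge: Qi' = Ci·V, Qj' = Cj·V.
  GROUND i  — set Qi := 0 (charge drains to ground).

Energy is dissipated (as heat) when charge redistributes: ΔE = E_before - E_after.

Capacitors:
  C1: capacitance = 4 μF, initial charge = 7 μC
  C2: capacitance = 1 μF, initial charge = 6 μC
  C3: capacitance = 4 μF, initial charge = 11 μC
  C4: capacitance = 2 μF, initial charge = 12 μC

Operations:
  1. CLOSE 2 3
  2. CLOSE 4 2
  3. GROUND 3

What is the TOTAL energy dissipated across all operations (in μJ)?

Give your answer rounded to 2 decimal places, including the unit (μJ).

Initial: C1(4μF, Q=7μC, V=1.75V), C2(1μF, Q=6μC, V=6.00V), C3(4μF, Q=11μC, V=2.75V), C4(2μF, Q=12μC, V=6.00V)
Op 1: CLOSE 2-3: Q_total=17.00, C_total=5.00, V=3.40; Q2=3.40, Q3=13.60; dissipated=4.225
Op 2: CLOSE 4-2: Q_total=15.40, C_total=3.00, V=5.13; Q4=10.27, Q2=5.13; dissipated=2.253
Op 3: GROUND 3: Q3=0; energy lost=23.120
Total dissipated: 29.598 μJ

Answer: 29.60 μJ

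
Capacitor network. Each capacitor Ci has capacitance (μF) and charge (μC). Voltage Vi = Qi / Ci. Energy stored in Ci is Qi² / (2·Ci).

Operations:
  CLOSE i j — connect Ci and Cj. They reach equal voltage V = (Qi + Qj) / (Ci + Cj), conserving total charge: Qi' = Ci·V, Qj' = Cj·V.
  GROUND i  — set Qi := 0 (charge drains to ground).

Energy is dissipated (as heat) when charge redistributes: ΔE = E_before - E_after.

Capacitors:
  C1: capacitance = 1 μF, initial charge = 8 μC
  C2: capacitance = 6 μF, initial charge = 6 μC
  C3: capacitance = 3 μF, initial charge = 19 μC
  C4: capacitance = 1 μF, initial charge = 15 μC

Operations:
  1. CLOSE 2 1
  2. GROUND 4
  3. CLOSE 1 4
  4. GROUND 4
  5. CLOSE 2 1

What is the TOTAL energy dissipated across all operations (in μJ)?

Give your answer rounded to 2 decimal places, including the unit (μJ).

Answer: 135.43 μJ

Derivation:
Initial: C1(1μF, Q=8μC, V=8.00V), C2(6μF, Q=6μC, V=1.00V), C3(3μF, Q=19μC, V=6.33V), C4(1μF, Q=15μC, V=15.00V)
Op 1: CLOSE 2-1: Q_total=14.00, C_total=7.00, V=2.00; Q2=12.00, Q1=2.00; dissipated=21.000
Op 2: GROUND 4: Q4=0; energy lost=112.500
Op 3: CLOSE 1-4: Q_total=2.00, C_total=2.00, V=1.00; Q1=1.00, Q4=1.00; dissipated=1.000
Op 4: GROUND 4: Q4=0; energy lost=0.500
Op 5: CLOSE 2-1: Q_total=13.00, C_total=7.00, V=1.86; Q2=11.14, Q1=1.86; dissipated=0.429
Total dissipated: 135.429 μJ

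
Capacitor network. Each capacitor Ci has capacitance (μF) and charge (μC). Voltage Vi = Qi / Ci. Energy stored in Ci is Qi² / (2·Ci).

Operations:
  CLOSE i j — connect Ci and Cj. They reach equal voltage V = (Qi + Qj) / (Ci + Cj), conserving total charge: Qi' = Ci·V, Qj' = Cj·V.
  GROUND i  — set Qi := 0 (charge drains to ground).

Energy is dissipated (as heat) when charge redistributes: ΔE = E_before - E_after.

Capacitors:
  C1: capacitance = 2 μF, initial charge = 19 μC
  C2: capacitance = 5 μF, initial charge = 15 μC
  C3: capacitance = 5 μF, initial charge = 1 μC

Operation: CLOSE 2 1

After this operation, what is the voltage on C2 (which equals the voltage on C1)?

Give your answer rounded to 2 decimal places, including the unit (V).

Initial: C1(2μF, Q=19μC, V=9.50V), C2(5μF, Q=15μC, V=3.00V), C3(5μF, Q=1μC, V=0.20V)
Op 1: CLOSE 2-1: Q_total=34.00, C_total=7.00, V=4.86; Q2=24.29, Q1=9.71; dissipated=30.179

Answer: 4.86 V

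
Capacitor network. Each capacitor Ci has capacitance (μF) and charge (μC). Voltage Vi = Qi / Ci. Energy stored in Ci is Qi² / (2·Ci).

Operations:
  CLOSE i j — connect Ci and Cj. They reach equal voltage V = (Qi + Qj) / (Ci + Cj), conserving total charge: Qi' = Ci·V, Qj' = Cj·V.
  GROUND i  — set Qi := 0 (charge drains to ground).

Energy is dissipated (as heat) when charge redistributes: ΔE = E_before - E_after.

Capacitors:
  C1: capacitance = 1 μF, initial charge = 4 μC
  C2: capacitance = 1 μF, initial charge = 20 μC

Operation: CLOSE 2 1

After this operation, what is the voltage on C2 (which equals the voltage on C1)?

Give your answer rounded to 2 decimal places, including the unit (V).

Initial: C1(1μF, Q=4μC, V=4.00V), C2(1μF, Q=20μC, V=20.00V)
Op 1: CLOSE 2-1: Q_total=24.00, C_total=2.00, V=12.00; Q2=12.00, Q1=12.00; dissipated=64.000

Answer: 12.00 V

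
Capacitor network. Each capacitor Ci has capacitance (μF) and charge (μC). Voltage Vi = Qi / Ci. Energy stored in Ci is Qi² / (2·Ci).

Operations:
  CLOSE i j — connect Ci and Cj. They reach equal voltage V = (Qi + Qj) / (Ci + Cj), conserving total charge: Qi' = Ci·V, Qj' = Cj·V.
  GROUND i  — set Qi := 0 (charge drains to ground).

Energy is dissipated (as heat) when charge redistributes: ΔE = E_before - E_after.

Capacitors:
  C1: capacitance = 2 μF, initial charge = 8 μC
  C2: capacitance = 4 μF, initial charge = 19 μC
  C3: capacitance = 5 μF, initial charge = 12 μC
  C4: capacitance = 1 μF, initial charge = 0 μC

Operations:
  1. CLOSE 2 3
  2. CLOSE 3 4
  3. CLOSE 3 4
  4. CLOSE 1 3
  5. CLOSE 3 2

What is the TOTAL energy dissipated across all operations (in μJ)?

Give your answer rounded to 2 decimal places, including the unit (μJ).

Initial: C1(2μF, Q=8μC, V=4.00V), C2(4μF, Q=19μC, V=4.75V), C3(5μF, Q=12μC, V=2.40V), C4(1μF, Q=0μC, V=0.00V)
Op 1: CLOSE 2-3: Q_total=31.00, C_total=9.00, V=3.44; Q2=13.78, Q3=17.22; dissipated=6.136
Op 2: CLOSE 3-4: Q_total=17.22, C_total=6.00, V=2.87; Q3=14.35, Q4=2.87; dissipated=4.943
Op 3: CLOSE 3-4: Q_total=17.22, C_total=6.00, V=2.87; Q3=14.35, Q4=2.87; dissipated=0.000
Op 4: CLOSE 1-3: Q_total=22.35, C_total=7.00, V=3.19; Q1=6.39, Q3=15.97; dissipated=0.911
Op 5: CLOSE 3-2: Q_total=29.74, C_total=9.00, V=3.30; Q3=16.52, Q2=13.22; dissipated=0.070
Total dissipated: 12.061 μJ

Answer: 12.06 μJ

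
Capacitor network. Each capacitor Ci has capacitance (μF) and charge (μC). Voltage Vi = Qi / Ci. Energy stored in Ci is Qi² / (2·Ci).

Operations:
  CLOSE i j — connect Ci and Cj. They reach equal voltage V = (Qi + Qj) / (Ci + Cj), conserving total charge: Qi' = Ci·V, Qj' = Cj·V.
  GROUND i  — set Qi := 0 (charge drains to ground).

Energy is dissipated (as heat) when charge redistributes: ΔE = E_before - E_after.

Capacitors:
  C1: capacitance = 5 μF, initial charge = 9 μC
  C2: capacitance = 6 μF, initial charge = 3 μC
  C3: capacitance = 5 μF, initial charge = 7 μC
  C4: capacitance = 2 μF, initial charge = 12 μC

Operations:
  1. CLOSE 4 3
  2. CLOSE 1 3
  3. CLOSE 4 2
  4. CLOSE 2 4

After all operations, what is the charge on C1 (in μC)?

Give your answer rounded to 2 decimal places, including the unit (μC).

Answer: 11.29 μC

Derivation:
Initial: C1(5μF, Q=9μC, V=1.80V), C2(6μF, Q=3μC, V=0.50V), C3(5μF, Q=7μC, V=1.40V), C4(2μF, Q=12μC, V=6.00V)
Op 1: CLOSE 4-3: Q_total=19.00, C_total=7.00, V=2.71; Q4=5.43, Q3=13.57; dissipated=15.114
Op 2: CLOSE 1-3: Q_total=22.57, C_total=10.00, V=2.26; Q1=11.29, Q3=11.29; dissipated=1.045
Op 3: CLOSE 4-2: Q_total=8.43, C_total=8.00, V=1.05; Q4=2.11, Q2=6.32; dissipated=3.677
Op 4: CLOSE 2-4: Q_total=8.43, C_total=8.00, V=1.05; Q2=6.32, Q4=2.11; dissipated=0.000
Final charges: Q1=11.29, Q2=6.32, Q3=11.29, Q4=2.11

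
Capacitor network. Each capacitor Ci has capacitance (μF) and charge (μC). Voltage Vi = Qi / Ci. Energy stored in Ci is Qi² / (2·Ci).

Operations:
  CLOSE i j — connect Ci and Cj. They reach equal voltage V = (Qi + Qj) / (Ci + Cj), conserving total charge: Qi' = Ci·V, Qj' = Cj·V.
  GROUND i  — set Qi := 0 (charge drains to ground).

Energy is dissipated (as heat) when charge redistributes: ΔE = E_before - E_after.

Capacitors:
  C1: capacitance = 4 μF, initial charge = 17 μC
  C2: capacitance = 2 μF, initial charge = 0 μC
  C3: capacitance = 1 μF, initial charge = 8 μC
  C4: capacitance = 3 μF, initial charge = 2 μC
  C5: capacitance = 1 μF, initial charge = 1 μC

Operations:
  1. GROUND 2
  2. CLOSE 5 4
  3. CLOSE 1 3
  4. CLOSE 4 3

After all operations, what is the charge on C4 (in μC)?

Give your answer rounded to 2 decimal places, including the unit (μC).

Answer: 5.44 μC

Derivation:
Initial: C1(4μF, Q=17μC, V=4.25V), C2(2μF, Q=0μC, V=0.00V), C3(1μF, Q=8μC, V=8.00V), C4(3μF, Q=2μC, V=0.67V), C5(1μF, Q=1μC, V=1.00V)
Op 1: GROUND 2: Q2=0; energy lost=0.000
Op 2: CLOSE 5-4: Q_total=3.00, C_total=4.00, V=0.75; Q5=0.75, Q4=2.25; dissipated=0.042
Op 3: CLOSE 1-3: Q_total=25.00, C_total=5.00, V=5.00; Q1=20.00, Q3=5.00; dissipated=5.625
Op 4: CLOSE 4-3: Q_total=7.25, C_total=4.00, V=1.81; Q4=5.44, Q3=1.81; dissipated=6.773
Final charges: Q1=20.00, Q2=0.00, Q3=1.81, Q4=5.44, Q5=0.75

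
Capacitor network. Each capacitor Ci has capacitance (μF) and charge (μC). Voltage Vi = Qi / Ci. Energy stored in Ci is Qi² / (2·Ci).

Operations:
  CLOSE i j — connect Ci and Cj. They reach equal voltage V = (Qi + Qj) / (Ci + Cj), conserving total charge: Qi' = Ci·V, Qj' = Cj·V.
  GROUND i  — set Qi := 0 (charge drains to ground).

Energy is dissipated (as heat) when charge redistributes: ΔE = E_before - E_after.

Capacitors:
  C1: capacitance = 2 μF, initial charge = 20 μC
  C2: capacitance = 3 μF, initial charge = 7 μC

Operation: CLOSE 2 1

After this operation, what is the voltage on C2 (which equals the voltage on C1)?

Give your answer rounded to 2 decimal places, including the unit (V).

Initial: C1(2μF, Q=20μC, V=10.00V), C2(3μF, Q=7μC, V=2.33V)
Op 1: CLOSE 2-1: Q_total=27.00, C_total=5.00, V=5.40; Q2=16.20, Q1=10.80; dissipated=35.267

Answer: 5.40 V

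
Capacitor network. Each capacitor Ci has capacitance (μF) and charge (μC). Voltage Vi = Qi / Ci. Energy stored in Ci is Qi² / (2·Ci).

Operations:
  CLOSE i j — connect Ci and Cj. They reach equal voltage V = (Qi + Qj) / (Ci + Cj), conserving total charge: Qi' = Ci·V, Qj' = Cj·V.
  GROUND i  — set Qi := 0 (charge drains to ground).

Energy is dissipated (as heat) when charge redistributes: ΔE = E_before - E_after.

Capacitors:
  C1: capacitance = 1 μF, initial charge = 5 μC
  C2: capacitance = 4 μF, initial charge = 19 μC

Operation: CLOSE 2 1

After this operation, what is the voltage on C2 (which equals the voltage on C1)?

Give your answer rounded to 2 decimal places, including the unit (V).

Initial: C1(1μF, Q=5μC, V=5.00V), C2(4μF, Q=19μC, V=4.75V)
Op 1: CLOSE 2-1: Q_total=24.00, C_total=5.00, V=4.80; Q2=19.20, Q1=4.80; dissipated=0.025

Answer: 4.80 V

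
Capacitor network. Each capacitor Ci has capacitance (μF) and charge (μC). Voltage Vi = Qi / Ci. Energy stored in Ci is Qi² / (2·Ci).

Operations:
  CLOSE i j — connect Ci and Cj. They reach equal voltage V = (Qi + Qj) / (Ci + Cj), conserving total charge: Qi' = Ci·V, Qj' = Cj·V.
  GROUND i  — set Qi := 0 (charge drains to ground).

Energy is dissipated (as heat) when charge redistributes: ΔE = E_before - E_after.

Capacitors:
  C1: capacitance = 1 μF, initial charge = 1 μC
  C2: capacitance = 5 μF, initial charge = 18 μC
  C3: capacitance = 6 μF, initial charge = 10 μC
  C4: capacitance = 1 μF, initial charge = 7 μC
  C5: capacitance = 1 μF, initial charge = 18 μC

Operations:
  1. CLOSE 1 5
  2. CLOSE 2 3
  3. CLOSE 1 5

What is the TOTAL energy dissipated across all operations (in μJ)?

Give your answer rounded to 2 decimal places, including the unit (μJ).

Answer: 77.35 μJ

Derivation:
Initial: C1(1μF, Q=1μC, V=1.00V), C2(5μF, Q=18μC, V=3.60V), C3(6μF, Q=10μC, V=1.67V), C4(1μF, Q=7μC, V=7.00V), C5(1μF, Q=18μC, V=18.00V)
Op 1: CLOSE 1-5: Q_total=19.00, C_total=2.00, V=9.50; Q1=9.50, Q5=9.50; dissipated=72.250
Op 2: CLOSE 2-3: Q_total=28.00, C_total=11.00, V=2.55; Q2=12.73, Q3=15.27; dissipated=5.097
Op 3: CLOSE 1-5: Q_total=19.00, C_total=2.00, V=9.50; Q1=9.50, Q5=9.50; dissipated=0.000
Total dissipated: 77.347 μJ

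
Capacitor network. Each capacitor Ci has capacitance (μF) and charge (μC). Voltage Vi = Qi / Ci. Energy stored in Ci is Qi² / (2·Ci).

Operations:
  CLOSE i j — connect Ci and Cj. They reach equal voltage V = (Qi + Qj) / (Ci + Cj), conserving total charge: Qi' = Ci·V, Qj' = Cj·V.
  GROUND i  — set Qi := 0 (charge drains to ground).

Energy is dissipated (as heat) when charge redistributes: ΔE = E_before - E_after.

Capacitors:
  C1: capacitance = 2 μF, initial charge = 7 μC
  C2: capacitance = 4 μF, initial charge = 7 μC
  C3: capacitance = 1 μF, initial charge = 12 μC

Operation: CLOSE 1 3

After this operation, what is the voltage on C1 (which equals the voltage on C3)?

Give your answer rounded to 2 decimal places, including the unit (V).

Answer: 6.33 V

Derivation:
Initial: C1(2μF, Q=7μC, V=3.50V), C2(4μF, Q=7μC, V=1.75V), C3(1μF, Q=12μC, V=12.00V)
Op 1: CLOSE 1-3: Q_total=19.00, C_total=3.00, V=6.33; Q1=12.67, Q3=6.33; dissipated=24.083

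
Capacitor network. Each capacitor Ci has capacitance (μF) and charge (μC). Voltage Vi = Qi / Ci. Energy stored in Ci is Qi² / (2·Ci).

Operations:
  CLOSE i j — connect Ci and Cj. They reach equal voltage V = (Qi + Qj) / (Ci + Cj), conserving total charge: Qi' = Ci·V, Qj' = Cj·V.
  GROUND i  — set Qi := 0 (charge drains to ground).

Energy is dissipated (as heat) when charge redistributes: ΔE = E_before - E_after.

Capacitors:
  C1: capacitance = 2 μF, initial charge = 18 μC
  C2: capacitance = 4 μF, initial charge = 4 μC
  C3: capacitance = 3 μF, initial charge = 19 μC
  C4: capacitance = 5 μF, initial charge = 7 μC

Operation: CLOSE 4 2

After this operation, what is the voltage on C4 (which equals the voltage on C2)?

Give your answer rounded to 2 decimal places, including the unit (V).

Answer: 1.22 V

Derivation:
Initial: C1(2μF, Q=18μC, V=9.00V), C2(4μF, Q=4μC, V=1.00V), C3(3μF, Q=19μC, V=6.33V), C4(5μF, Q=7μC, V=1.40V)
Op 1: CLOSE 4-2: Q_total=11.00, C_total=9.00, V=1.22; Q4=6.11, Q2=4.89; dissipated=0.178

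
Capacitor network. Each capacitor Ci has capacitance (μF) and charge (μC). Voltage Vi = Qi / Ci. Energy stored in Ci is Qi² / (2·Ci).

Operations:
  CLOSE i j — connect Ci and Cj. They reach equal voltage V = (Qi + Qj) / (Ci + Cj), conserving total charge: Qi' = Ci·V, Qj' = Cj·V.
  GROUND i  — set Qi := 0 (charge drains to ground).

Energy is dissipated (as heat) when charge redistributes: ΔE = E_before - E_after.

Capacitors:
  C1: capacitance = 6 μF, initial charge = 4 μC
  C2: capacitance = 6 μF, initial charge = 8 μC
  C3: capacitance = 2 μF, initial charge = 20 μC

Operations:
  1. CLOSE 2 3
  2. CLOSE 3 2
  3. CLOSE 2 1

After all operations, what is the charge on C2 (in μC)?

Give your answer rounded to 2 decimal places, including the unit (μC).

Initial: C1(6μF, Q=4μC, V=0.67V), C2(6μF, Q=8μC, V=1.33V), C3(2μF, Q=20μC, V=10.00V)
Op 1: CLOSE 2-3: Q_total=28.00, C_total=8.00, V=3.50; Q2=21.00, Q3=7.00; dissipated=56.333
Op 2: CLOSE 3-2: Q_total=28.00, C_total=8.00, V=3.50; Q3=7.00, Q2=21.00; dissipated=0.000
Op 3: CLOSE 2-1: Q_total=25.00, C_total=12.00, V=2.08; Q2=12.50, Q1=12.50; dissipated=12.042
Final charges: Q1=12.50, Q2=12.50, Q3=7.00

Answer: 12.50 μC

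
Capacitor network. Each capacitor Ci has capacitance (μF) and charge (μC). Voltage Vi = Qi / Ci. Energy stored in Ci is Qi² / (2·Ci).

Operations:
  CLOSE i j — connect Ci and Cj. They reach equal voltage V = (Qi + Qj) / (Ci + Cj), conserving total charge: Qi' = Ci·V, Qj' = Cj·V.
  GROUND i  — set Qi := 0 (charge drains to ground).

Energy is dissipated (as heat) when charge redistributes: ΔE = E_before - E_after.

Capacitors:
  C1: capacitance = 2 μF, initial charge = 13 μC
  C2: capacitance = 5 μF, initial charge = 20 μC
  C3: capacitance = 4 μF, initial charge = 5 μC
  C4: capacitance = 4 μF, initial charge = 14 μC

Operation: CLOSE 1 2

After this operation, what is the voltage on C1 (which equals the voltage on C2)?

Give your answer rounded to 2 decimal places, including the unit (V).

Initial: C1(2μF, Q=13μC, V=6.50V), C2(5μF, Q=20μC, V=4.00V), C3(4μF, Q=5μC, V=1.25V), C4(4μF, Q=14μC, V=3.50V)
Op 1: CLOSE 1-2: Q_total=33.00, C_total=7.00, V=4.71; Q1=9.43, Q2=23.57; dissipated=4.464

Answer: 4.71 V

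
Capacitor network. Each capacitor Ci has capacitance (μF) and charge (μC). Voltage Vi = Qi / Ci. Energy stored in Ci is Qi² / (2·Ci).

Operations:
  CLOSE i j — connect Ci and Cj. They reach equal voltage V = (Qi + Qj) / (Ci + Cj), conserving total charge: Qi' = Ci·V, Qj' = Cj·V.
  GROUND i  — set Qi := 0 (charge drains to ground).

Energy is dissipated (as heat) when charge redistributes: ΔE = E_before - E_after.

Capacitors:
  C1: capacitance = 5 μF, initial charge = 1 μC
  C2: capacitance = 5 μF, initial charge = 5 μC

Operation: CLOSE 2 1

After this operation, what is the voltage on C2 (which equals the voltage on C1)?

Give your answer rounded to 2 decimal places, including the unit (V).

Initial: C1(5μF, Q=1μC, V=0.20V), C2(5μF, Q=5μC, V=1.00V)
Op 1: CLOSE 2-1: Q_total=6.00, C_total=10.00, V=0.60; Q2=3.00, Q1=3.00; dissipated=0.800

Answer: 0.60 V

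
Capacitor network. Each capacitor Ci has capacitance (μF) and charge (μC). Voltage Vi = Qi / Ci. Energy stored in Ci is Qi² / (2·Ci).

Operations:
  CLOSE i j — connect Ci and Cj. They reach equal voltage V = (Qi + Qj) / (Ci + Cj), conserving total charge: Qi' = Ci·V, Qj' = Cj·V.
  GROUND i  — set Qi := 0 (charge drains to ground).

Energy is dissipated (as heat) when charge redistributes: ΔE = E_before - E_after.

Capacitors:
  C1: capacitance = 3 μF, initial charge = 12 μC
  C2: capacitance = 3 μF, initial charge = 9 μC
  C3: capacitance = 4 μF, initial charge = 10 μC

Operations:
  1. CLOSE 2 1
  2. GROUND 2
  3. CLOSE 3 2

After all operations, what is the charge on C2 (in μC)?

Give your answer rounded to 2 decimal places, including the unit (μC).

Initial: C1(3μF, Q=12μC, V=4.00V), C2(3μF, Q=9μC, V=3.00V), C3(4μF, Q=10μC, V=2.50V)
Op 1: CLOSE 2-1: Q_total=21.00, C_total=6.00, V=3.50; Q2=10.50, Q1=10.50; dissipated=0.750
Op 2: GROUND 2: Q2=0; energy lost=18.375
Op 3: CLOSE 3-2: Q_total=10.00, C_total=7.00, V=1.43; Q3=5.71, Q2=4.29; dissipated=5.357
Final charges: Q1=10.50, Q2=4.29, Q3=5.71

Answer: 4.29 μC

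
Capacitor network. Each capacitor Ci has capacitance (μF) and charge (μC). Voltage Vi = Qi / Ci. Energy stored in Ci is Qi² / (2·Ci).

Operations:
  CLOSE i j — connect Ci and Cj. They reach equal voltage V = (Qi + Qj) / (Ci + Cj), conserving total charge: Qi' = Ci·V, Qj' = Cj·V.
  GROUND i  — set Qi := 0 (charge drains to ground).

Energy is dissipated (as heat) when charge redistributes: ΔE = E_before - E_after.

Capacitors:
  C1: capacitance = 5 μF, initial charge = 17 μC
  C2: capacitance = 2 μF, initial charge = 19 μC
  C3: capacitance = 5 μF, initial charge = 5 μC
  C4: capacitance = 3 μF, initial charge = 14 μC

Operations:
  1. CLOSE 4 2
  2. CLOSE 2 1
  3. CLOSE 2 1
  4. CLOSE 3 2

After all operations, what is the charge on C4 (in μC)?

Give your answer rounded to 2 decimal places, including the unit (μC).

Answer: 19.80 μC

Derivation:
Initial: C1(5μF, Q=17μC, V=3.40V), C2(2μF, Q=19μC, V=9.50V), C3(5μF, Q=5μC, V=1.00V), C4(3μF, Q=14μC, V=4.67V)
Op 1: CLOSE 4-2: Q_total=33.00, C_total=5.00, V=6.60; Q4=19.80, Q2=13.20; dissipated=14.017
Op 2: CLOSE 2-1: Q_total=30.20, C_total=7.00, V=4.31; Q2=8.63, Q1=21.57; dissipated=7.314
Op 3: CLOSE 2-1: Q_total=30.20, C_total=7.00, V=4.31; Q2=8.63, Q1=21.57; dissipated=0.000
Op 4: CLOSE 3-2: Q_total=13.63, C_total=7.00, V=1.95; Q3=9.73, Q2=3.89; dissipated=7.846
Final charges: Q1=21.57, Q2=3.89, Q3=9.73, Q4=19.80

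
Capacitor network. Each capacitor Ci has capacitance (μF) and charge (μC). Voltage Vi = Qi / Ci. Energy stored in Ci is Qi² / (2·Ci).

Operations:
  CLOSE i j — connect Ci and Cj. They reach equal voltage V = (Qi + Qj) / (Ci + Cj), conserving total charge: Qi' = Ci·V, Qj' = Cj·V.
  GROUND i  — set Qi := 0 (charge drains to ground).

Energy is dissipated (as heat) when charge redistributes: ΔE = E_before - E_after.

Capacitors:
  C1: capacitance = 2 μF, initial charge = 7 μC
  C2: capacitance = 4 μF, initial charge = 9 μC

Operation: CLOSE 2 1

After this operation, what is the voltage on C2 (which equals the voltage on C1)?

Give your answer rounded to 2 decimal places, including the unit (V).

Answer: 2.67 V

Derivation:
Initial: C1(2μF, Q=7μC, V=3.50V), C2(4μF, Q=9μC, V=2.25V)
Op 1: CLOSE 2-1: Q_total=16.00, C_total=6.00, V=2.67; Q2=10.67, Q1=5.33; dissipated=1.042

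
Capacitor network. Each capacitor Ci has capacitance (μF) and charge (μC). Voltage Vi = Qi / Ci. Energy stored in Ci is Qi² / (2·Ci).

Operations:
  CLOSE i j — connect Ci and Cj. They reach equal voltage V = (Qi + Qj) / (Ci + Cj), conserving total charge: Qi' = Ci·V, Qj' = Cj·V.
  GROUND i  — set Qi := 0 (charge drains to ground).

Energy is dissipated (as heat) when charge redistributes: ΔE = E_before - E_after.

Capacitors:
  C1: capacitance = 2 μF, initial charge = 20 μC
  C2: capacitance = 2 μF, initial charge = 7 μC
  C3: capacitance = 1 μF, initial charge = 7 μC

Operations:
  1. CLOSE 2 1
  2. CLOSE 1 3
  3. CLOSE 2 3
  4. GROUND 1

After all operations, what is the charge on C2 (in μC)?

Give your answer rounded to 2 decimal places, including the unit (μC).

Initial: C1(2μF, Q=20μC, V=10.00V), C2(2μF, Q=7μC, V=3.50V), C3(1μF, Q=7μC, V=7.00V)
Op 1: CLOSE 2-1: Q_total=27.00, C_total=4.00, V=6.75; Q2=13.50, Q1=13.50; dissipated=21.125
Op 2: CLOSE 1-3: Q_total=20.50, C_total=3.00, V=6.83; Q1=13.67, Q3=6.83; dissipated=0.021
Op 3: CLOSE 2-3: Q_total=20.33, C_total=3.00, V=6.78; Q2=13.56, Q3=6.78; dissipated=0.002
Op 4: GROUND 1: Q1=0; energy lost=46.694
Final charges: Q1=0.00, Q2=13.56, Q3=6.78

Answer: 13.56 μC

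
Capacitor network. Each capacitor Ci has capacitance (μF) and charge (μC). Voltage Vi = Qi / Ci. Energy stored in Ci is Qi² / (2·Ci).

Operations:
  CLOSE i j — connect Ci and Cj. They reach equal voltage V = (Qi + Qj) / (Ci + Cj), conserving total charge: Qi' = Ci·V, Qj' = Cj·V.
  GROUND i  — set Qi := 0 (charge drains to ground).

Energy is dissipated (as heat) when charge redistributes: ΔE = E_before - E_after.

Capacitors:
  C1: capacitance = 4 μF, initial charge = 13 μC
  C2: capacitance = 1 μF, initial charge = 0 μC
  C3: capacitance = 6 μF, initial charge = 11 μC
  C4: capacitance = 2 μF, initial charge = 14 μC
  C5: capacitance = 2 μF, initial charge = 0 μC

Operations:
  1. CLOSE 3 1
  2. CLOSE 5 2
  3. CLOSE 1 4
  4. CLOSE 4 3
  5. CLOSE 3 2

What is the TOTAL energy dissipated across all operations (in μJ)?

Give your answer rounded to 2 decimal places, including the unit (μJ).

Initial: C1(4μF, Q=13μC, V=3.25V), C2(1μF, Q=0μC, V=0.00V), C3(6μF, Q=11μC, V=1.83V), C4(2μF, Q=14μC, V=7.00V), C5(2μF, Q=0μC, V=0.00V)
Op 1: CLOSE 3-1: Q_total=24.00, C_total=10.00, V=2.40; Q3=14.40, Q1=9.60; dissipated=2.408
Op 2: CLOSE 5-2: Q_total=0.00, C_total=3.00, V=0.00; Q5=0.00, Q2=0.00; dissipated=0.000
Op 3: CLOSE 1-4: Q_total=23.60, C_total=6.00, V=3.93; Q1=15.73, Q4=7.87; dissipated=14.107
Op 4: CLOSE 4-3: Q_total=22.27, C_total=8.00, V=2.78; Q4=5.57, Q3=16.70; dissipated=1.763
Op 5: CLOSE 3-2: Q_total=16.70, C_total=7.00, V=2.39; Q3=14.31, Q2=2.39; dissipated=3.320
Total dissipated: 21.598 μJ

Answer: 21.60 μJ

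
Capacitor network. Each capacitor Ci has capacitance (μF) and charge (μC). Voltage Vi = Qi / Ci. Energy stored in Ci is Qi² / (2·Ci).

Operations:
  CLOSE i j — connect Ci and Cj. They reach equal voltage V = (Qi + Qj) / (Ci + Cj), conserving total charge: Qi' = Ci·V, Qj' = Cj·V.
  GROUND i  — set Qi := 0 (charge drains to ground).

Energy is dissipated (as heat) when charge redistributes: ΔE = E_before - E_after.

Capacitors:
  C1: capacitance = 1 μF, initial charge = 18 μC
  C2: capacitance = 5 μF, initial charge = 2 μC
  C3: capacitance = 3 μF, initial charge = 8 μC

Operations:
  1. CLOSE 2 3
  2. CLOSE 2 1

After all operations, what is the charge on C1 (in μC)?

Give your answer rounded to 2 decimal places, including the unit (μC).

Initial: C1(1μF, Q=18μC, V=18.00V), C2(5μF, Q=2μC, V=0.40V), C3(3μF, Q=8μC, V=2.67V)
Op 1: CLOSE 2-3: Q_total=10.00, C_total=8.00, V=1.25; Q2=6.25, Q3=3.75; dissipated=4.817
Op 2: CLOSE 2-1: Q_total=24.25, C_total=6.00, V=4.04; Q2=20.21, Q1=4.04; dissipated=116.901
Final charges: Q1=4.04, Q2=20.21, Q3=3.75

Answer: 4.04 μC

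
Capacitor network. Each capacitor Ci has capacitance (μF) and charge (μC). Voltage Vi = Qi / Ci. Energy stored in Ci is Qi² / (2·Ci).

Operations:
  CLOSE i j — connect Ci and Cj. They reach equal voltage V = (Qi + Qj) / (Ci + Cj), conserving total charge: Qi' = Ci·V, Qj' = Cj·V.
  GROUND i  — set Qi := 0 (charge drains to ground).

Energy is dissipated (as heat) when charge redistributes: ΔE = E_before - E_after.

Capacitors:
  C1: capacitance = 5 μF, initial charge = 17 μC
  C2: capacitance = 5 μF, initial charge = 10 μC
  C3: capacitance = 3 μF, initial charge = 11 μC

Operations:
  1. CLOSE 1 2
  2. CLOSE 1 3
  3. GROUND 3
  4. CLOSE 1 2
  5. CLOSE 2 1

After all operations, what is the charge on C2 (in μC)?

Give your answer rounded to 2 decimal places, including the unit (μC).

Answer: 14.41 μC

Derivation:
Initial: C1(5μF, Q=17μC, V=3.40V), C2(5μF, Q=10μC, V=2.00V), C3(3μF, Q=11μC, V=3.67V)
Op 1: CLOSE 1-2: Q_total=27.00, C_total=10.00, V=2.70; Q1=13.50, Q2=13.50; dissipated=2.450
Op 2: CLOSE 1-3: Q_total=24.50, C_total=8.00, V=3.06; Q1=15.31, Q3=9.19; dissipated=0.876
Op 3: GROUND 3: Q3=0; energy lost=14.068
Op 4: CLOSE 1-2: Q_total=28.81, C_total=10.00, V=2.88; Q1=14.41, Q2=14.41; dissipated=0.164
Op 5: CLOSE 2-1: Q_total=28.81, C_total=10.00, V=2.88; Q2=14.41, Q1=14.41; dissipated=0.000
Final charges: Q1=14.41, Q2=14.41, Q3=0.00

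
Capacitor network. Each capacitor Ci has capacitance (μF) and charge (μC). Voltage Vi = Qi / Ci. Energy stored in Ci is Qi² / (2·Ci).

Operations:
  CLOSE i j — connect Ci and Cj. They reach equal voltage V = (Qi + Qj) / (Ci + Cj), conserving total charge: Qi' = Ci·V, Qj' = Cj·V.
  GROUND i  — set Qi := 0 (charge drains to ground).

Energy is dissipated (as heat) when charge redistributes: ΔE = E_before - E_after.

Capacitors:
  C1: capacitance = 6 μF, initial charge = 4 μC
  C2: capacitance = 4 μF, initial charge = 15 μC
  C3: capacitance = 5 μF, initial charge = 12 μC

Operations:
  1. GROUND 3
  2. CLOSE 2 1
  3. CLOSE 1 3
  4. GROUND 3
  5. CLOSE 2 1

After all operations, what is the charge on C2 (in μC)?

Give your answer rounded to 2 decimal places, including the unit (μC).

Answer: 5.53 μC

Derivation:
Initial: C1(6μF, Q=4μC, V=0.67V), C2(4μF, Q=15μC, V=3.75V), C3(5μF, Q=12μC, V=2.40V)
Op 1: GROUND 3: Q3=0; energy lost=14.400
Op 2: CLOSE 2-1: Q_total=19.00, C_total=10.00, V=1.90; Q2=7.60, Q1=11.40; dissipated=11.408
Op 3: CLOSE 1-3: Q_total=11.40, C_total=11.00, V=1.04; Q1=6.22, Q3=5.18; dissipated=4.923
Op 4: GROUND 3: Q3=0; energy lost=2.685
Op 5: CLOSE 2-1: Q_total=13.82, C_total=10.00, V=1.38; Q2=5.53, Q1=8.29; dissipated=0.895
Final charges: Q1=8.29, Q2=5.53, Q3=0.00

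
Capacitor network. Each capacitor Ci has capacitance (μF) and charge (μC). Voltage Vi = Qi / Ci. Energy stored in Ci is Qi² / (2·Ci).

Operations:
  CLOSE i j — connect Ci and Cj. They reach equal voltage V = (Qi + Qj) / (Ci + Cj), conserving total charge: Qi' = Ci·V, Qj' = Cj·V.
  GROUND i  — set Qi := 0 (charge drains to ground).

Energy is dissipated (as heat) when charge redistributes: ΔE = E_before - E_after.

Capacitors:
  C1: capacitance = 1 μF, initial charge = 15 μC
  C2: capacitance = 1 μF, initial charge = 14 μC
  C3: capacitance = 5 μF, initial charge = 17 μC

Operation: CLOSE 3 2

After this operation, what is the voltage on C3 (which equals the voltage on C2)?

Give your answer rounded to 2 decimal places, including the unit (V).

Answer: 5.17 V

Derivation:
Initial: C1(1μF, Q=15μC, V=15.00V), C2(1μF, Q=14μC, V=14.00V), C3(5μF, Q=17μC, V=3.40V)
Op 1: CLOSE 3-2: Q_total=31.00, C_total=6.00, V=5.17; Q3=25.83, Q2=5.17; dissipated=46.817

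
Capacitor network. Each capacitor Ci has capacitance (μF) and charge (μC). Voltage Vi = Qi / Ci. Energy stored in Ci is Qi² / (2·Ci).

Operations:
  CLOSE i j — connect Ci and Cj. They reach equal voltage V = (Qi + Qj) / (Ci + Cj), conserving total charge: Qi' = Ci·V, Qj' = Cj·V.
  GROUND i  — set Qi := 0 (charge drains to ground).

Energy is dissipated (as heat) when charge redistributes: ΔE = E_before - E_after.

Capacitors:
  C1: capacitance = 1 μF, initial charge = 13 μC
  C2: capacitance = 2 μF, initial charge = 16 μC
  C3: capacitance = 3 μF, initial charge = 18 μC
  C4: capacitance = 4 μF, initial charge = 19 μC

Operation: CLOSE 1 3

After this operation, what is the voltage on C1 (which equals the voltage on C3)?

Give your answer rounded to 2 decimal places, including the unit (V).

Initial: C1(1μF, Q=13μC, V=13.00V), C2(2μF, Q=16μC, V=8.00V), C3(3μF, Q=18μC, V=6.00V), C4(4μF, Q=19μC, V=4.75V)
Op 1: CLOSE 1-3: Q_total=31.00, C_total=4.00, V=7.75; Q1=7.75, Q3=23.25; dissipated=18.375

Answer: 7.75 V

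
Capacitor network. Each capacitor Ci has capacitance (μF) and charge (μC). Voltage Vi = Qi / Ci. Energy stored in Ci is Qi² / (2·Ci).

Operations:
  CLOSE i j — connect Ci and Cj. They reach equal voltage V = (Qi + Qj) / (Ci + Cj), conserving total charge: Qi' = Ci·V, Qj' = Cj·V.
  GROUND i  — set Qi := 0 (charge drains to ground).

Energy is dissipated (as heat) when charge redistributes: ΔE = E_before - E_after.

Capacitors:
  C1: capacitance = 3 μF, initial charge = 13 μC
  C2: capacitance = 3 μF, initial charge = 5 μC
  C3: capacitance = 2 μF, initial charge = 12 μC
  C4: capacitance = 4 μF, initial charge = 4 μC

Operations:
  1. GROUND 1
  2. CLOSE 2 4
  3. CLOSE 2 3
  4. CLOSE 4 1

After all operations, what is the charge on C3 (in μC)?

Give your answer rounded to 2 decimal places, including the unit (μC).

Initial: C1(3μF, Q=13μC, V=4.33V), C2(3μF, Q=5μC, V=1.67V), C3(2μF, Q=12μC, V=6.00V), C4(4μF, Q=4μC, V=1.00V)
Op 1: GROUND 1: Q1=0; energy lost=28.167
Op 2: CLOSE 2-4: Q_total=9.00, C_total=7.00, V=1.29; Q2=3.86, Q4=5.14; dissipated=0.381
Op 3: CLOSE 2-3: Q_total=15.86, C_total=5.00, V=3.17; Q2=9.51, Q3=6.34; dissipated=13.335
Op 4: CLOSE 4-1: Q_total=5.14, C_total=7.00, V=0.73; Q4=2.94, Q1=2.20; dissipated=1.417
Final charges: Q1=2.20, Q2=9.51, Q3=6.34, Q4=2.94

Answer: 6.34 μC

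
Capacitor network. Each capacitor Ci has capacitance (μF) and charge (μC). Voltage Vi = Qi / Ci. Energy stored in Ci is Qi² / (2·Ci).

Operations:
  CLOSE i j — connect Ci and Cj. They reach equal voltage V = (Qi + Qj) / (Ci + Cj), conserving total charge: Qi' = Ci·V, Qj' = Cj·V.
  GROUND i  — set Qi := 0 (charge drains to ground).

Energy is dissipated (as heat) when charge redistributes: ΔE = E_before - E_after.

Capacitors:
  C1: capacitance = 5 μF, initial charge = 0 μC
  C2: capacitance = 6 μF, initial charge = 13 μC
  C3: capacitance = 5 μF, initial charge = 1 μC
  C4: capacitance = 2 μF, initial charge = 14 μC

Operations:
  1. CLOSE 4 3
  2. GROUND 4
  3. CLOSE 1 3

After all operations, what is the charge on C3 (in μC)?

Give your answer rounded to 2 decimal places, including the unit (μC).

Answer: 5.36 μC

Derivation:
Initial: C1(5μF, Q=0μC, V=0.00V), C2(6μF, Q=13μC, V=2.17V), C3(5μF, Q=1μC, V=0.20V), C4(2μF, Q=14μC, V=7.00V)
Op 1: CLOSE 4-3: Q_total=15.00, C_total=7.00, V=2.14; Q4=4.29, Q3=10.71; dissipated=33.029
Op 2: GROUND 4: Q4=0; energy lost=4.592
Op 3: CLOSE 1-3: Q_total=10.71, C_total=10.00, V=1.07; Q1=5.36, Q3=5.36; dissipated=5.740
Final charges: Q1=5.36, Q2=13.00, Q3=5.36, Q4=0.00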